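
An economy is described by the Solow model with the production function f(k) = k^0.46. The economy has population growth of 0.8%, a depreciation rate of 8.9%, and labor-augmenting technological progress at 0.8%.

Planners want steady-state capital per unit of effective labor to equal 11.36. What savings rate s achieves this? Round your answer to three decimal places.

Steady state requires s·f(k) = (n + g + δ)·k, i.e. s·k^α = (n + g + δ)·k.
So s / (n + g + δ) = (k*)^(1−α) = 11.36^0.54 = 3.7145.
Therefore s = 3.7145 × (n + g + δ) = 3.7145 × 0.105 = 0.3900.

s ≈ 0.390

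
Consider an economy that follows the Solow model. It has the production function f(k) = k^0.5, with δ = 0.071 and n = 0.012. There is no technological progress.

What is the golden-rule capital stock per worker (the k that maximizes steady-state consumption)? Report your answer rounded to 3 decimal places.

k_gold ≈ 36.290

The golden rule sets f'(k) = n + δ, i.e. α·k^(α−1) = n + δ.
So k^(1−α) = α / (n + δ) = 0.5 / 0.083 = 6.0241.
k_gold = 6.0241^(1/0.5) ≈ 36.2898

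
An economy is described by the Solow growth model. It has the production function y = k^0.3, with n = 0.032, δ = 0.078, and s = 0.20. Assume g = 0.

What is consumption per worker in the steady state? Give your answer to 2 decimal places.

c* = 1.03

Steady state requires s·f(k) = (n + δ)·k, i.e. s·k^α = (n + δ)·k.
Dividing both sides by k: k^(1−α) = s / (n + δ).
k^0.7 = 0.20 / (0.032 + 0.078) = 0.20 / 0.110 = 1.8182
k* = 1.8182^(1/0.7) ≈ 2.3492
y* = (k*)^α = 2.3492^0.3 ≈ 1.2920
c* = (1 − s)·y* = (1 − 0.20) × 1.2920 ≈ 1.0336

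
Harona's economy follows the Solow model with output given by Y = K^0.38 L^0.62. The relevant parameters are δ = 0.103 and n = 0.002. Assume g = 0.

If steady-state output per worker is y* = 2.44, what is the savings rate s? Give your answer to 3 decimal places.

s ≈ 0.450

In steady state, investment equals break-even investment: s·k^α = (n + δ)·k.
Since y* = [s/(n + δ)]^(α/(1−α)), we have s/(n + δ) = (y*)^((1−α)/α) = 2.44^1.6316 = 4.2861.
Therefore s = 4.2861 × (n + δ) = 4.2861 × 0.105 = 0.4500.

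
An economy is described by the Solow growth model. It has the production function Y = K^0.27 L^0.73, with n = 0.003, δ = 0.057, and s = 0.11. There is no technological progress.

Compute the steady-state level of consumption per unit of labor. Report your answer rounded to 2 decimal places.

In steady state, investment equals break-even investment: s·k^α = (n + δ)·k.
Dividing both sides by k: k^(1−α) = s / (n + δ).
k^0.73 = 0.11 / (0.003 + 0.057) = 0.11 / 0.060 = 1.8333
k* = 1.8333^(1/0.73) ≈ 2.2940
y* = (k*)^α = 2.2940^0.27 ≈ 1.2513
c* = (1 − s)·y* = (1 − 0.11) × 1.2513 ≈ 1.1137

c* ≈ 1.11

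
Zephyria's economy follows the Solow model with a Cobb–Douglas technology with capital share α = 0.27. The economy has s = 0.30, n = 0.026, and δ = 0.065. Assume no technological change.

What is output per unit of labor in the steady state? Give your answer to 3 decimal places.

At the steady state, Δk = 0, so s·k^α = (n + δ)·k.
Rearranging, k^(1−α) = s / (n + δ).
k^0.73 = 0.30 / (0.026 + 0.065) = 0.30 / 0.091 = 3.2967
k* = 3.2967^(1/0.73) ≈ 5.1250
y* = (k*)^α = 5.1250^0.27 ≈ 1.5546

y* ≈ 1.555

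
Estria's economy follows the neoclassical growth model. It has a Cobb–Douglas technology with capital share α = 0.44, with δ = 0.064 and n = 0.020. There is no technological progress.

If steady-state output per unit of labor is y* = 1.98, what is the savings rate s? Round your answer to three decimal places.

Steady state requires s·f(k) = (n + δ)·k, i.e. s·k^α = (n + δ)·k.
Since y* = [s/(n + δ)]^(α/(1−α)), we have s/(n + δ) = (y*)^((1−α)/α) = 1.98^1.2727 = 2.3854.
Therefore s = 2.3854 × (n + δ) = 2.3854 × 0.084 = 0.2004.

s ≈ 0.200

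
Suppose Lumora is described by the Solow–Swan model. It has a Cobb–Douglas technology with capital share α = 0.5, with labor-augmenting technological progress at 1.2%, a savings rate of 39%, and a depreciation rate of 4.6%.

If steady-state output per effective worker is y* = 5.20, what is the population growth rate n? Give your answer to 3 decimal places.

At the steady state, Δk = 0, so s·k^α = (n + g + δ)·k.
Since y* = [s/(n + g + δ)]^(α/(1−α)), we have s/(n + g + δ) = (y*)^((1−α)/α) = 5.20^1 = 5.2000.
Therefore n + g + δ = s / 5.2000 = 0.39 / 5.2000 = 0.0750, so n = 0.0750 − 0.058 = 0.0170.

n ≈ 0.017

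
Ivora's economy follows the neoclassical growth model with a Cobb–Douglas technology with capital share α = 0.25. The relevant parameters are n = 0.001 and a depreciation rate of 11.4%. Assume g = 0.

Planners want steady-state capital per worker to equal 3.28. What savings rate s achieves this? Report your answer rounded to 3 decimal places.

Steady state requires s·f(k) = (n + δ)·k, i.e. s·k^α = (n + δ)·k.
So s / (n + δ) = (k*)^(1−α) = 3.28^0.75 = 2.4373.
Therefore s = 2.4373 × (n + δ) = 2.4373 × 0.115 = 0.2803.

s ≈ 0.280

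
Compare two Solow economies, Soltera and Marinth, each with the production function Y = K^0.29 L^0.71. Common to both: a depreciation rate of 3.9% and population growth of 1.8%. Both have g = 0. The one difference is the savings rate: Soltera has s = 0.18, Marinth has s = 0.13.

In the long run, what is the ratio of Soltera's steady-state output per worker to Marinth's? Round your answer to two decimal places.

Steady-state y* = [s/(n + δ)]^(α/(1−α)), so the ratio is [ (s_S/(n + δ)_S) / (s_M/(n + δ)_M) ]^0.4085.
s_S/(n + δ)_S = 0.18/0.057 = 3.1579; s_M/(n + δ)_M = 0.13/0.057 = 2.2807.
Ratio = (3.1579/2.2807)^0.4085 = 1.3846^0.4085 ≈ 1.1422

y*_S / y*_M ≈ 1.14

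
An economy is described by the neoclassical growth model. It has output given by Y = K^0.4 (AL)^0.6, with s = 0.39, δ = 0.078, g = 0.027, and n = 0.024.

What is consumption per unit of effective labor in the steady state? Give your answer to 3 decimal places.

At the steady state, Δk = 0, so s·k^α = (n + g + δ)·k.
Dividing both sides by k: k^(1−α) = s / (n + g + δ).
k^0.6 = 0.39 / (0.024 + 0.027 + 0.078) = 0.39 / 0.129 = 3.0233
k* = 3.0233^(1/0.6) ≈ 6.3212
y* = (k*)^α = 6.3212^0.4 ≈ 2.0908
c* = (1 − s)·y* = (1 − 0.39) × 2.0908 ≈ 1.2754

c* ≈ 1.275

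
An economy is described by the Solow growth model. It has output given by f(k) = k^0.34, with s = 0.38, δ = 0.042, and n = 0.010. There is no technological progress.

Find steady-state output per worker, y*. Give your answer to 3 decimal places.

In steady state, investment equals break-even investment: s·k^α = (n + δ)·k.
Rearranging, k^(1−α) = s / (n + δ).
k^0.66 = 0.38 / (0.010 + 0.042) = 0.38 / 0.052 = 7.3077
k* = 7.3077^(1/0.66) ≈ 20.3591
y* = (k*)^α = 20.3591^0.34 ≈ 2.7860

y* = 2.786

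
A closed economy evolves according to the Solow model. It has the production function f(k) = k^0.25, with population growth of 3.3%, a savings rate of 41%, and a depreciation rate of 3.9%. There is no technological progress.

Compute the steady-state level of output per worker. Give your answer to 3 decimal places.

y* = 1.786

At the steady state, Δk = 0, so s·k^α = (n + δ)·k.
Dividing both sides by k: k^(1−α) = s / (n + δ).
k^0.75 = 0.41 / (0.033 + 0.039) = 0.41 / 0.072 = 5.6944
k* = 5.6944^(1/0.75) ≈ 10.1687
y* = (k*)^α = 10.1687^0.25 ≈ 1.7857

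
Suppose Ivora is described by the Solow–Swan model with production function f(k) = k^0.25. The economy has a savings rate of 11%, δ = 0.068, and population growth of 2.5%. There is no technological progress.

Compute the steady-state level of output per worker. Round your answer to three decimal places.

In steady state, investment equals break-even investment: s·k^α = (n + δ)·k.
Rearranging, k^(1−α) = s / (n + δ).
k^0.75 = 0.11 / (0.025 + 0.068) = 0.11 / 0.093 = 1.1828
k* = 1.1828^(1/0.75) ≈ 1.2509
y* = (k*)^α = 1.2509^0.25 ≈ 1.0576

y* ≈ 1.058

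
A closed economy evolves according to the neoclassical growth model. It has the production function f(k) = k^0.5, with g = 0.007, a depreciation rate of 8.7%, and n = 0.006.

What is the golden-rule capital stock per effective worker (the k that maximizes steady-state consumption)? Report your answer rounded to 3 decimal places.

k_gold ≈ 25.000

The golden rule sets f'(k) = n + g + δ, i.e. α·k^(α−1) = n + g + δ.
So k^(1−α) = α / (n + g + δ) = 0.5 / 0.100 = 5.0000.
k_gold = 5.0000^(1/0.5) ≈ 25.0000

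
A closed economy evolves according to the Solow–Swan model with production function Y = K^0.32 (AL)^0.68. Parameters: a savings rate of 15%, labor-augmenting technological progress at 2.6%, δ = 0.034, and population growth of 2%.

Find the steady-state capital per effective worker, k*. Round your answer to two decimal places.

At the steady state, Δk = 0, so s·k^α = (n + g + δ)·k.
Rearranging, k^(1−α) = s / (n + g + δ).
k^0.68 = 0.15 / (0.020 + 0.026 + 0.034) = 0.15 / 0.080 = 1.8750
k* = 1.8750^(1/0.68) ≈ 2.5204

k* = 2.52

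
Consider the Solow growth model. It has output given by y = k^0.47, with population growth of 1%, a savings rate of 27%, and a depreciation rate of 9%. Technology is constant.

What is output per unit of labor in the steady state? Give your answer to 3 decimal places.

y* = 2.413

Steady state requires s·f(k) = (n + δ)·k, i.e. s·k^α = (n + δ)·k.
Rearranging, k^(1−α) = s / (n + δ).
k^0.53 = 0.27 / (0.010 + 0.090) = 0.27 / 0.100 = 2.7000
k* = 2.7000^(1/0.53) ≈ 6.5147
y* = (k*)^α = 6.5147^0.47 ≈ 2.4129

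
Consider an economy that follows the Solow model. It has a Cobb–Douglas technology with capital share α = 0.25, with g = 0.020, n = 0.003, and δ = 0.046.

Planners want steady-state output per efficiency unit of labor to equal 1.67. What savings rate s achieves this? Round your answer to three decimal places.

s ≈ 0.321

Steady state requires s·f(k) = (n + g + δ)·k, i.e. s·k^α = (n + g + δ)·k.
Since y* = [s/(n + g + δ)]^(α/(1−α)), we have s/(n + g + δ) = (y*)^((1−α)/α) = 1.67^3 = 4.6575.
Therefore s = 4.6575 × (n + g + δ) = 4.6575 × 0.069 = 0.3214.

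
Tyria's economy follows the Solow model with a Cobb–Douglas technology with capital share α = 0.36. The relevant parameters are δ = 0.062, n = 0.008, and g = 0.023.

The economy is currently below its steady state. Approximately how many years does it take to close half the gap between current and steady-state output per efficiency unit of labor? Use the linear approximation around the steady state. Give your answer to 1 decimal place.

Near the steady state the convergence rate is λ = (1 − α)(n + g + δ).
λ = (1 − 0.36) × 0.093 = 0.64 × 0.093 = 0.05952
Half-life = ln 2 / λ = 0.6931 / 0.05952 ≈ 11.64 years

half-life ≈ 11.6 years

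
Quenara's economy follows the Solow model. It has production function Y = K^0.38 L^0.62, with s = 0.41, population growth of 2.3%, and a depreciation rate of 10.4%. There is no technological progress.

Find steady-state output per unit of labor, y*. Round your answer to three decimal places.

y* = 2.051

At the steady state, Δk = 0, so s·k^α = (n + δ)·k.
Rearranging, k^(1−α) = s / (n + δ).
k^0.62 = 0.41 / (0.023 + 0.104) = 0.41 / 0.127 = 3.2283
k* = 3.2283^(1/0.62) ≈ 6.6210
y* = (k*)^α = 6.6210^0.38 ≈ 2.0509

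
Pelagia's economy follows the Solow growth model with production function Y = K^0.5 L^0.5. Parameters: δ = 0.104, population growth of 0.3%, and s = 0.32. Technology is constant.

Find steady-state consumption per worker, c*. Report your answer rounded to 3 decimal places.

In steady state, investment equals break-even investment: s·k^α = (n + δ)·k.
Rearranging, k^(1−α) = s / (n + δ).
k^0.5 = 0.32 / (0.003 + 0.104) = 0.32 / 0.107 = 2.9907
k* = 2.9907^(1/0.5) ≈ 8.9443
y* = (k*)^α = 8.9443^0.5 ≈ 2.9907
c* = (1 − s)·y* = (1 − 0.32) × 2.9907 ≈ 2.0337

c* = 2.034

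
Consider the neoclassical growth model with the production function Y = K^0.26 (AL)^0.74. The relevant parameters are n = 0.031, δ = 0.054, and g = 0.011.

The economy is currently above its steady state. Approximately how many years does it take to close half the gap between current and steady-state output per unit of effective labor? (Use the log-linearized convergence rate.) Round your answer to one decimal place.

t_½ ≈ 9.8 years

Near the steady state the convergence rate is λ = (1 − α)(n + g + δ).
λ = (1 − 0.26) × 0.096 = 0.74 × 0.096 = 0.07104
Half-life = ln 2 / λ = 0.6931 / 0.07104 ≈ 9.76 years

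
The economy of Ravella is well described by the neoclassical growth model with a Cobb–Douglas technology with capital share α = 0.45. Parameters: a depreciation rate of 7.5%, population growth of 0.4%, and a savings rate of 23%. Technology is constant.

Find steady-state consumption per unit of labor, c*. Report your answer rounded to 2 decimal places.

In steady state, investment equals break-even investment: s·k^α = (n + δ)·k.
Rearranging, k^(1−α) = s / (n + δ).
k^0.55 = 0.23 / (0.004 + 0.075) = 0.23 / 0.079 = 2.9114
k* = 2.9114^(1/0.55) ≈ 6.9795
y* = (k*)^α = 6.9795^0.45 ≈ 2.3973
c* = (1 − s)·y* = (1 − 0.23) × 2.3973 ≈ 1.8459

c* ≈ 1.85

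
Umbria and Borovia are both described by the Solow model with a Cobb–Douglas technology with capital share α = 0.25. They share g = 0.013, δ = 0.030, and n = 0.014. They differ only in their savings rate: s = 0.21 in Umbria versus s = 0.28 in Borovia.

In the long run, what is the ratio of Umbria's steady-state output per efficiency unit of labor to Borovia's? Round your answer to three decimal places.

Steady-state y* = [s/(n + g + δ)]^(α/(1−α)), so the ratio is [ (s_U/(n + g + δ)_U) / (s_B/(n + g + δ)_B) ]^0.3333.
s_U/(n + g + δ)_U = 0.21/0.057 = 3.6842; s_B/(n + g + δ)_B = 0.28/0.057 = 4.9123.
Ratio = (3.6842/4.9123)^0.3333 = 0.7500^0.3333 ≈ 0.9086

y*_U / y*_B ≈ 0.909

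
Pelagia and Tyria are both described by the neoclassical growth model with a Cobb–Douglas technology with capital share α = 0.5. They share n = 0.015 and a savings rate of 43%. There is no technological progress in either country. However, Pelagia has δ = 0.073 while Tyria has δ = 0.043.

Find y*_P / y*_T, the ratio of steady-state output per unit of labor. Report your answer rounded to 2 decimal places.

ratio ≈ 0.66

Steady-state y* = [s/(n + δ)]^(α/(1−α)), so the ratio is [ (s_P/(n + δ)_P) / (s_T/(n + δ)_T) ]^1.
s_P/(n + δ)_P = 0.43/0.088 = 4.8864; s_T/(n + δ)_T = 0.43/0.058 = 7.4138.
Ratio = (4.8864/7.4138)^1 = 0.6591^1 ≈ 0.6591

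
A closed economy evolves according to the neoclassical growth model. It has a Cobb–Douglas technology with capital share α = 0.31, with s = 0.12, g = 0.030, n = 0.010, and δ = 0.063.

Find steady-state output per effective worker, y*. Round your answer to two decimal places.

In steady state, investment equals break-even investment: s·k^α = (n + g + δ)·k.
Rearranging, k^(1−α) = s / (n + g + δ).
k^0.69 = 0.12 / (0.010 + 0.030 + 0.063) = 0.12 / 0.103 = 1.1650
k* = 1.1650^(1/0.69) ≈ 1.2477
y* = (k*)^α = 1.2477^0.31 ≈ 1.0710

y* ≈ 1.07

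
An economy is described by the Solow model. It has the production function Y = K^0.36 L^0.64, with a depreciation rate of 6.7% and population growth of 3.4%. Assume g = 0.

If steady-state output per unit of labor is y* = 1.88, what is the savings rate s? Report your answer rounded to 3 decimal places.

s ≈ 0.310

Steady state requires s·f(k) = (n + δ)·k, i.e. s·k^α = (n + δ)·k.
Since y* = [s/(n + δ)]^(α/(1−α)), we have s/(n + δ) = (y*)^((1−α)/α) = 1.88^1.7778 = 3.0718.
Therefore s = 3.0718 × (n + δ) = 3.0718 × 0.101 = 0.3103.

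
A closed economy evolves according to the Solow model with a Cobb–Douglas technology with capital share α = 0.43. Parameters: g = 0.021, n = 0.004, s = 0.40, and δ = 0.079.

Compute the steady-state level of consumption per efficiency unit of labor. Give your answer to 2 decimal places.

c* ≈ 1.66

At the steady state, Δk = 0, so s·k^α = (n + g + δ)·k.
Rearranging, k^(1−α) = s / (n + g + δ).
k^0.57 = 0.40 / (0.004 + 0.021 + 0.079) = 0.40 / 0.104 = 3.8462
k* = 3.8462^(1/0.57) ≈ 10.6260
y* = (k*)^α = 10.6260^0.43 ≈ 2.7627
c* = (1 − s)·y* = (1 − 0.40) × 2.7627 ≈ 1.6576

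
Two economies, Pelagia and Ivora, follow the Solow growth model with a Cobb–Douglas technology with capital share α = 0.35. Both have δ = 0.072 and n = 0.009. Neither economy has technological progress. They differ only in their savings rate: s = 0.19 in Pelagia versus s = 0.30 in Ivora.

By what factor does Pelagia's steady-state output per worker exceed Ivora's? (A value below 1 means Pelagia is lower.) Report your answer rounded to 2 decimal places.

y*_P / y*_I ≈ 0.78

Steady-state y* = [s/(n + δ)]^(α/(1−α)), so the ratio is [ (s_P/(n + δ)_P) / (s_I/(n + δ)_I) ]^0.5385.
s_P/(n + δ)_P = 0.19/0.081 = 2.3457; s_I/(n + δ)_I = 0.30/0.081 = 3.7037.
Ratio = (2.3457/3.7037)^0.5385 = 0.6333^0.5385 ≈ 0.7819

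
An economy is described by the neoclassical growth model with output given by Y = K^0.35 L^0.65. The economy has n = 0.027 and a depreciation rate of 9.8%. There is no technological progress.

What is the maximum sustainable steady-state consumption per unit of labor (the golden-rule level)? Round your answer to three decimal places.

At the golden rule, f'(k) = n + δ, so α·k^(α−1) = n + δ and k_gold = (α/(n + δ))^(1/(1−α)).
k_gold = (0.35/0.125)^(1/0.65) = 2.8000^1.5385 ≈ 4.8748
c_gold = f(k_gold) − (n + δ)·k_gold = 1.7409 − 0.125×4.8748 ≈ 1.1316

c_gold ≈ 1.132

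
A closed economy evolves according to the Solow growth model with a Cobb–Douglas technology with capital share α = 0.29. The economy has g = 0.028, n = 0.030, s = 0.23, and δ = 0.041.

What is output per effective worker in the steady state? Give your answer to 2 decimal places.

y* = 1.41

At the steady state, Δk = 0, so s·k^α = (n + g + δ)·k.
Rearranging, k^(1−α) = s / (n + g + δ).
k^0.71 = 0.23 / (0.030 + 0.028 + 0.041) = 0.23 / 0.099 = 2.3232
k* = 2.3232^(1/0.71) ≈ 3.2780
y* = (k*)^α = 3.2780^0.29 ≈ 1.4110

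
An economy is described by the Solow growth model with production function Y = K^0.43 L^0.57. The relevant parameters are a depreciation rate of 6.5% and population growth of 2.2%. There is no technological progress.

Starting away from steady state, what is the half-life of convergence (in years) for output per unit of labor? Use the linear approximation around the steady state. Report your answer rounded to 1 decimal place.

Near the steady state the convergence rate is λ = (1 − α)(n + δ).
λ = (1 − 0.43) × 0.087 = 0.57 × 0.087 = 0.04959
Half-life = ln 2 / λ = 0.6931 / 0.04959 ≈ 13.98 years

half-life ≈ 14.0 years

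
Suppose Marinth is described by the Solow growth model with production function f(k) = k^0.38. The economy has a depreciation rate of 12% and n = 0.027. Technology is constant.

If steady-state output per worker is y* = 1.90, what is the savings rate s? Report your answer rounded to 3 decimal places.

At the steady state, Δk = 0, so s·k^α = (n + δ)·k.
Since y* = [s/(n + δ)]^(α/(1−α)), we have s/(n + δ) = (y*)^((1−α)/α) = 1.90^1.6316 = 2.8498.
Therefore s = 2.8498 × (n + δ) = 2.8498 × 0.147 = 0.4189.

s ≈ 0.419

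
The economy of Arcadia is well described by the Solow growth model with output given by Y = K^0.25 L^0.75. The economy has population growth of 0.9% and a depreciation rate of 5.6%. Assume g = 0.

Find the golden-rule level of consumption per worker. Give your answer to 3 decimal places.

At the golden rule, f'(k) = n + δ, so α·k^(α−1) = n + δ and k_gold = (α/(n + δ))^(1/(1−α)).
k_gold = (0.25/0.065)^(1/0.75) = 3.8462^1.3333 ≈ 6.0259
c_gold = f(k_gold) − (n + δ)·k_gold = 1.5668 − 0.065×6.0259 ≈ 1.1751

c_gold ≈ 1.175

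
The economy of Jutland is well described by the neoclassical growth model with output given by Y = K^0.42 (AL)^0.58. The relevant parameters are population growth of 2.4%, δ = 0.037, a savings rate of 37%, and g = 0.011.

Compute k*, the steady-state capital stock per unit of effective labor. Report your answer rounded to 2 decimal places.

At the steady state, Δk = 0, so s·k^α = (n + g + δ)·k.
Dividing both sides by k: k^(1−α) = s / (n + g + δ).
k^0.58 = 0.37 / (0.024 + 0.011 + 0.037) = 0.37 / 0.072 = 5.1389
k* = 5.1389^(1/0.58) ≈ 16.8127

k* ≈ 16.81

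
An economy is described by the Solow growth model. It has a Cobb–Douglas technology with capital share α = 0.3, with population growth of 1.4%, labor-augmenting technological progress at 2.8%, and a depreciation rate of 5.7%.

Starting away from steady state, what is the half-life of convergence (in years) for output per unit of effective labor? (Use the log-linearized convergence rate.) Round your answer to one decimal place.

Near the steady state the convergence rate is λ = (1 − α)(n + g + δ).
λ = (1 − 0.3) × 0.099 = 0.7 × 0.099 = 0.0693
Half-life = ln 2 / λ = 0.6931 / 0.0693 ≈ 10.00 years

half-life ≈ 10.0 years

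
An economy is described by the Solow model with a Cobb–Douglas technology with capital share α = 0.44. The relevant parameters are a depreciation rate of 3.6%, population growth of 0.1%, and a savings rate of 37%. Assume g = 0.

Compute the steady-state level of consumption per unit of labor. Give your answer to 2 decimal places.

In steady state, investment equals break-even investment: s·k^α = (n + δ)·k.
Rearranging, k^(1−α) = s / (n + δ).
k^0.56 = 0.37 / (0.001 + 0.036) = 0.37 / 0.037 = 10.0000
k* = 10.0000^(1/0.56) ≈ 61.0540
y* = (k*)^α = 61.0540^0.44 ≈ 6.1054
c* = (1 − s)·y* = (1 − 0.37) × 6.1054 ≈ 3.8464

c* = 3.85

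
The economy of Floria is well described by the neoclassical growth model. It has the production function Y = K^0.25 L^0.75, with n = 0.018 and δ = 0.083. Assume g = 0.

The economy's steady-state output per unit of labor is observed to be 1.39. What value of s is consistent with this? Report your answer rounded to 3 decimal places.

s ≈ 0.271

In steady state, investment equals break-even investment: s·k^α = (n + δ)·k.
Since y* = [s/(n + δ)]^(α/(1−α)), we have s/(n + δ) = (y*)^((1−α)/α) = 1.39^3 = 2.6856.
Therefore s = 2.6856 × (n + δ) = 2.6856 × 0.101 = 0.2712.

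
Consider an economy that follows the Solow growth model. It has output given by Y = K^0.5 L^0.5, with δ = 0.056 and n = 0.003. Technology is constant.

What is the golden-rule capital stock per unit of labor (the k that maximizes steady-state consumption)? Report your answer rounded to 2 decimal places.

The golden rule sets f'(k) = n + δ, i.e. α·k^(α−1) = n + δ.
So k^(1−α) = α / (n + δ) = 0.5 / 0.059 = 8.4746.
k_gold = 8.4746^(1/0.5) ≈ 71.8188

k_gold ≈ 71.82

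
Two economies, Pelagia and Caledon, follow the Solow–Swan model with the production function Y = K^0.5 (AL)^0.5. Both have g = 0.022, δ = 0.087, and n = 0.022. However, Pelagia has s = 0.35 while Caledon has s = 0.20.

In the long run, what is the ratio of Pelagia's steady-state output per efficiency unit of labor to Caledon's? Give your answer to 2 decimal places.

Steady-state y* = [s/(n + g + δ)]^(α/(1−α)), so the ratio is [ (s_P/(n + g + δ)_P) / (s_C/(n + g + δ)_C) ]^1.
s_P/(n + g + δ)_P = 0.35/0.131 = 2.6718; s_C/(n + g + δ)_C = 0.20/0.131 = 1.5267.
Ratio = (2.6718/1.5267)^1 = 1.7500^1 ≈ 1.7500

ratio ≈ 1.75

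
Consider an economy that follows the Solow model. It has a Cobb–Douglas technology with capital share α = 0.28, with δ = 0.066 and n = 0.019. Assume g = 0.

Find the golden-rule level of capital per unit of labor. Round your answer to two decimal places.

k_gold ≈ 5.24

The golden rule sets f'(k) = n + δ, i.e. α·k^(α−1) = n + δ.
So k^(1−α) = α / (n + δ) = 0.28 / 0.085 = 3.2941.
k_gold = 3.2941^(1/0.72) ≈ 5.2370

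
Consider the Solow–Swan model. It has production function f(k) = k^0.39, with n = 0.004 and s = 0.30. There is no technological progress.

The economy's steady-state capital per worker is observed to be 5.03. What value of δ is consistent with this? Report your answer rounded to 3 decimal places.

δ ≈ 0.108

Steady state requires s·f(k) = (n + δ)·k, i.e. s·k^α = (n + δ)·k.
So s / (n + δ) = (k*)^(1−α) = 5.03^0.61 = 2.6789.
Therefore n + δ = s / 2.6789 = 0.30 / 2.6789 = 0.1120, so δ = 0.1120 − 0.004 = 0.1080.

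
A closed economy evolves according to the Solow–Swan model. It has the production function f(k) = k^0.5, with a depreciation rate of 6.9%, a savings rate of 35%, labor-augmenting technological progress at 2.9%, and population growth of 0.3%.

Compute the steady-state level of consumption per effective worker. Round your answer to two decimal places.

c* ≈ 2.25

In steady state, investment equals break-even investment: s·k^α = (n + g + δ)·k.
Rearranging, k^(1−α) = s / (n + g + δ).
k^0.5 = 0.35 / (0.003 + 0.029 + 0.069) = 0.35 / 0.101 = 3.4653
k* = 3.4653^(1/0.5) ≈ 12.0083
y* = (k*)^α = 12.0083^0.5 ≈ 3.4653
c* = (1 − s)·y* = (1 − 0.35) × 3.4653 ≈ 2.2524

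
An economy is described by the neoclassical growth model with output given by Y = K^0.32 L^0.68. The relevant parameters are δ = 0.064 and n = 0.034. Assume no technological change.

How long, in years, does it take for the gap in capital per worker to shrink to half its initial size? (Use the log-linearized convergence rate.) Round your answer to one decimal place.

half-life ≈ 10.4 years

Near the steady state the convergence rate is λ = (1 − α)(n + δ).
λ = (1 − 0.32) × 0.098 = 0.68 × 0.098 = 0.06664
Half-life = ln 2 / λ = 0.6931 / 0.06664 ≈ 10.40 years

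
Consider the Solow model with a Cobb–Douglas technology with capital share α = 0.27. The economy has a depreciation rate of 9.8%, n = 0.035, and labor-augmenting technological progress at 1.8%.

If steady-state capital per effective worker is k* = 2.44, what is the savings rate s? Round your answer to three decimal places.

At the steady state, Δk = 0, so s·k^α = (n + g + δ)·k.
So s / (n + g + δ) = (k*)^(1−α) = 2.44^0.73 = 1.9178.
Therefore s = 1.9178 × (n + g + δ) = 1.9178 × 0.151 = 0.2896.

s ≈ 0.290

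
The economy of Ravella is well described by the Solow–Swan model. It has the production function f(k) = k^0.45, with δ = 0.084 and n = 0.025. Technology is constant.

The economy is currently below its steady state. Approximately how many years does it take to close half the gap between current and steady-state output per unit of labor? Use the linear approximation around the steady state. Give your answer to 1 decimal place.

Near the steady state the convergence rate is λ = (1 − α)(n + δ).
λ = (1 − 0.45) × 0.109 = 0.55 × 0.109 = 0.05995
Half-life = ln 2 / λ = 0.6931 / 0.05995 ≈ 11.56 years

half-life ≈ 11.6 years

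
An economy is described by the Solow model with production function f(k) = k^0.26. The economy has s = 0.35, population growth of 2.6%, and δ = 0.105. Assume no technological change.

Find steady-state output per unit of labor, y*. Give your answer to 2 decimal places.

y* ≈ 1.41

Steady state requires s·f(k) = (n + δ)·k, i.e. s·k^α = (n + δ)·k.
Dividing both sides by k: k^(1−α) = s / (n + δ).
k^0.74 = 0.35 / (0.026 + 0.105) = 0.35 / 0.131 = 2.6718
k* = 2.6718^(1/0.74) ≈ 3.7737
y* = (k*)^α = 3.7737^0.26 ≈ 1.4124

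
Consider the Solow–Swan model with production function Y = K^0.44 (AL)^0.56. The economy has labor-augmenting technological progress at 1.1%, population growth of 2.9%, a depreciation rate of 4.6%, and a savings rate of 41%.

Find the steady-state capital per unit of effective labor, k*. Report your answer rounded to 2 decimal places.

k* = 16.26

In steady state, investment equals break-even investment: s·k^α = (n + g + δ)·k.
Rearranging, k^(1−α) = s / (n + g + δ).
k^0.56 = 0.41 / (0.029 + 0.011 + 0.046) = 0.41 / 0.086 = 4.7674
k* = 4.7674^(1/0.56) ≈ 16.2636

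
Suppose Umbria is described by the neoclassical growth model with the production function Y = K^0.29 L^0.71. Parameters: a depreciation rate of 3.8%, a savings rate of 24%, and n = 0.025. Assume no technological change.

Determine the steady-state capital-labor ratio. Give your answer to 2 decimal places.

k* = 6.58

Steady state requires s·f(k) = (n + δ)·k, i.e. s·k^α = (n + δ)·k.
Dividing both sides by k: k^(1−α) = s / (n + δ).
k^0.71 = 0.24 / (0.025 + 0.038) = 0.24 / 0.063 = 3.8095
k* = 3.8095^(1/0.71) ≈ 6.5785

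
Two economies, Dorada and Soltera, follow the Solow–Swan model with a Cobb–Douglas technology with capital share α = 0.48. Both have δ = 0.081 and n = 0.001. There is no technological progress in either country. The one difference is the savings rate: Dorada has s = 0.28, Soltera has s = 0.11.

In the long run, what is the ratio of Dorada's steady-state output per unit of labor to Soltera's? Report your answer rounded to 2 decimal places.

ratio ≈ 2.37

Steady-state y* = [s/(n + δ)]^(α/(1−α)), so the ratio is [ (s_D/(n + δ)_D) / (s_S/(n + δ)_S) ]^0.9231.
s_D/(n + δ)_D = 0.28/0.082 = 3.4146; s_S/(n + δ)_S = 0.11/0.082 = 1.3415.
Ratio = (3.4146/1.3415)^0.9231 = 2.5454^0.9231 ≈ 2.3689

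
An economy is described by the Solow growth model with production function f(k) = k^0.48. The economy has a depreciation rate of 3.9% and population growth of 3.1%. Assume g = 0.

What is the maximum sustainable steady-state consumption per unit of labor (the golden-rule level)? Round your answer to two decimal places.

At the golden rule, f'(k) = n + δ, so α·k^(α−1) = n + δ and k_gold = (α/(n + δ))^(1/(1−α)).
k_gold = (0.48/0.070)^(1/0.52) = 6.8571^1.9231 ≈ 40.5492
c_gold = f(k_gold) − (n + δ)·k_gold = 5.9133 − 0.070×40.5492 ≈ 3.0749

c_gold ≈ 3.07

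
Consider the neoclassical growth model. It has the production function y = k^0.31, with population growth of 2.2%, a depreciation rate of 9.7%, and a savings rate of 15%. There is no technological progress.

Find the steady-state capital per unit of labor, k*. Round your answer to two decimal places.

k* = 1.40

At the steady state, Δk = 0, so s·k^α = (n + δ)·k.
Dividing both sides by k: k^(1−α) = s / (n + δ).
k^0.69 = 0.15 / (0.022 + 0.097) = 0.15 / 0.119 = 1.2605
k* = 1.2605^(1/0.69) ≈ 1.3987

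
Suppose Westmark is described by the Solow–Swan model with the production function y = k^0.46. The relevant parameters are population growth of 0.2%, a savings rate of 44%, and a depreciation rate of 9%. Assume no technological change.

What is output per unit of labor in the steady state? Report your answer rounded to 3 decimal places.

Steady state requires s·f(k) = (n + δ)·k, i.e. s·k^α = (n + δ)·k.
Rearranging, k^(1−α) = s / (n + δ).
k^0.54 = 0.44 / (0.002 + 0.090) = 0.44 / 0.092 = 4.7826
k* = 4.7826^(1/0.54) ≈ 18.1400
y* = (k*)^α = 18.1400^0.46 ≈ 3.7929

y* = 3.793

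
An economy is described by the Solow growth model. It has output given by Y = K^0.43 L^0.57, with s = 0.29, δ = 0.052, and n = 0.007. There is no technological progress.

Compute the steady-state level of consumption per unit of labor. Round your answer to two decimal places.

c* = 2.36

At the steady state, Δk = 0, so s·k^α = (n + δ)·k.
Dividing both sides by k: k^(1−α) = s / (n + δ).
k^0.57 = 0.29 / (0.007 + 0.052) = 0.29 / 0.059 = 4.9153
k* = 4.9153^(1/0.57) ≈ 16.3398
y* = (k*)^α = 16.3398^0.43 ≈ 3.3243
c* = (1 − s)·y* = (1 − 0.29) × 3.3243 ≈ 2.3603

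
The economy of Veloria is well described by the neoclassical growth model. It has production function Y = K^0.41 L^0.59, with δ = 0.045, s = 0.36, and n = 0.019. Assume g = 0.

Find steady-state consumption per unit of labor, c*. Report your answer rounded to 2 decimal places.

c* = 2.13

At the steady state, Δk = 0, so s·k^α = (n + δ)·k.
Dividing both sides by k: k^(1−α) = s / (n + δ).
k^0.59 = 0.36 / (0.019 + 0.045) = 0.36 / 0.064 = 5.6250
k* = 5.6250^(1/0.59) ≈ 18.6807
y* = (k*)^α = 18.6807^0.41 ≈ 3.3210
c* = (1 − s)·y* = (1 − 0.36) × 3.3210 ≈ 2.1254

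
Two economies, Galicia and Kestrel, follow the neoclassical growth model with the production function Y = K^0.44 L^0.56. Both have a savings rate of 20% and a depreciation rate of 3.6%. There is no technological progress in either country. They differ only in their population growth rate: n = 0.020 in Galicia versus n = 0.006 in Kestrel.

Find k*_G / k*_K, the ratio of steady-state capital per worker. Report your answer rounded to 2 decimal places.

Steady-state k* = [s/(n + δ)]^(1/(1−α)), so the ratio is [ (s_G/(n + δ)_G) / (s_K/(n + δ)_K) ]^1.7857.
s_G/(n + δ)_G = 0.20/0.056 = 3.5714; s_K/(n + δ)_K = 0.20/0.042 = 4.7619.
Ratio = (3.5714/4.7619)^1.7857 = 0.7500^1.7857 ≈ 0.5983

ratio ≈ 0.60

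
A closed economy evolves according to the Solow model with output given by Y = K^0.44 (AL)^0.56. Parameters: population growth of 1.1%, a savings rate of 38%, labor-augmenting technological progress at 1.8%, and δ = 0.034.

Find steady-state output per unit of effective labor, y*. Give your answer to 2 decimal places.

y* ≈ 4.10

Steady state requires s·f(k) = (n + g + δ)·k, i.e. s·k^α = (n + g + δ)·k.
Dividing both sides by k: k^(1−α) = s / (n + g + δ).
k^0.56 = 0.38 / (0.011 + 0.018 + 0.034) = 0.38 / 0.063 = 6.0317
k* = 6.0317^(1/0.56) ≈ 24.7538
y* = (k*)^α = 24.7538^0.44 ≈ 4.1040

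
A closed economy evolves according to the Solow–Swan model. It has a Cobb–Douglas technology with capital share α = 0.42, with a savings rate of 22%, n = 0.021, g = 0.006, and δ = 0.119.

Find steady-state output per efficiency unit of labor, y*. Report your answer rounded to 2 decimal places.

y* = 1.35

Steady state requires s·f(k) = (n + g + δ)·k, i.e. s·k^α = (n + g + δ)·k.
Rearranging, k^(1−α) = s / (n + g + δ).
k^0.58 = 0.22 / (0.021 + 0.006 + 0.119) = 0.22 / 0.146 = 1.5068
k* = 1.5068^(1/0.58) ≈ 2.0276
y* = (k*)^α = 2.0276^0.42 ≈ 1.3457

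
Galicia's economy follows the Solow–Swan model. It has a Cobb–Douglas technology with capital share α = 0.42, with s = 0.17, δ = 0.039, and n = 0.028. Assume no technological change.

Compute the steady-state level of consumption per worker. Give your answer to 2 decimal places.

At the steady state, Δk = 0, so s·k^α = (n + δ)·k.
Dividing both sides by k: k^(1−α) = s / (n + δ).
k^0.58 = 0.17 / (0.028 + 0.039) = 0.17 / 0.067 = 2.5373
k* = 2.5373^(1/0.58) ≈ 4.9796
y* = (k*)^α = 4.9796^0.42 ≈ 1.9626
c* = (1 − s)·y* = (1 − 0.17) × 1.9626 ≈ 1.6290

c* = 1.63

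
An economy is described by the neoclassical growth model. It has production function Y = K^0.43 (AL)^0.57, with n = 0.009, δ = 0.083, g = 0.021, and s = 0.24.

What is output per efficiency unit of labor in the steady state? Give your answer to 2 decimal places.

y* ≈ 1.77

At the steady state, Δk = 0, so s·k^α = (n + g + δ)·k.
Rearranging, k^(1−α) = s / (n + g + δ).
k^0.57 = 0.24 / (0.009 + 0.021 + 0.083) = 0.24 / 0.113 = 2.1239
k* = 2.1239^(1/0.57) ≈ 3.7490
y* = (k*)^α = 3.7490^0.43 ≈ 1.7652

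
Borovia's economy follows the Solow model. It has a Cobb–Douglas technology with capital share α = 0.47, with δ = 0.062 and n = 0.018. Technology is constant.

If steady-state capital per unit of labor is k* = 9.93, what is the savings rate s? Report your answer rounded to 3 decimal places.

s ≈ 0.270

Steady state requires s·f(k) = (n + δ)·k, i.e. s·k^α = (n + δ)·k.
So s / (n + δ) = (k*)^(1−α) = 9.93^0.53 = 3.3758.
Therefore s = 3.3758 × (n + δ) = 3.3758 × 0.080 = 0.2701.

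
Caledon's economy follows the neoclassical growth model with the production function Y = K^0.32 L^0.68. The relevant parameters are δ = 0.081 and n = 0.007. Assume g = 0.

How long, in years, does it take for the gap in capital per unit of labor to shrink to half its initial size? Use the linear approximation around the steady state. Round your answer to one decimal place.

t_½ ≈ 11.6 years

Near the steady state the convergence rate is λ = (1 − α)(n + δ).
λ = (1 − 0.32) × 0.088 = 0.68 × 0.088 = 0.05984
Half-life = ln 2 / λ = 0.6931 / 0.05984 ≈ 11.58 years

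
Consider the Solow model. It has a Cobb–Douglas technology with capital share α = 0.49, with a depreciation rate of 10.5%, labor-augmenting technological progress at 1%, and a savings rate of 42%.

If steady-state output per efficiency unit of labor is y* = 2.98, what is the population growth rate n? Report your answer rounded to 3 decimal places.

Steady state requires s·f(k) = (n + g + δ)·k, i.e. s·k^α = (n + g + δ)·k.
Since y* = [s/(n + g + δ)]^(α/(1−α)), we have s/(n + g + δ) = (y*)^((1−α)/α) = 2.98^1.0408 = 3.1158.
Therefore n + g + δ = s / 3.1158 = 0.42 / 3.1158 = 0.1348, so n = 0.1348 − 0.115 = 0.0198.

n ≈ 0.020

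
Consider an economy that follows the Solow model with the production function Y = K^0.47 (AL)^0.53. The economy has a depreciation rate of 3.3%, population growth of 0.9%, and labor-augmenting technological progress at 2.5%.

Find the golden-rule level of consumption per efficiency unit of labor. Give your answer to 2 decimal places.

At the golden rule, f'(k) = n + g + δ, so α·k^(α−1) = n + g + δ and k_gold = (α/(n + g + δ))^(1/(1−α)).
k_gold = (0.47/0.067)^(1/0.53) = 7.0149^1.8868 ≈ 39.4706
c_gold = f(k_gold) − (n + g + δ)·k_gold = 5.6266 − 0.067×39.4706 ≈ 2.9821

c_gold ≈ 2.98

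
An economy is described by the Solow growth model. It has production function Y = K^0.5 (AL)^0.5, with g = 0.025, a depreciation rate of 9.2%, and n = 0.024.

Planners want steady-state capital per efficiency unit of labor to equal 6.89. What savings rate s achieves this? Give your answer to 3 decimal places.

s ≈ 0.370

At the steady state, Δk = 0, so s·k^α = (n + g + δ)·k.
So s / (n + g + δ) = (k*)^(1−α) = 6.89^0.5 = 2.6249.
Therefore s = 2.6249 × (n + g + δ) = 2.6249 × 0.141 = 0.3701.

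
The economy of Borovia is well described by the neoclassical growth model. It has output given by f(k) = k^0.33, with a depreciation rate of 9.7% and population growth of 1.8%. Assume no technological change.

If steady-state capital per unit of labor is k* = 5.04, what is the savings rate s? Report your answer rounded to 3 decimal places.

s ≈ 0.340

In steady state, investment equals break-even investment: s·k^α = (n + δ)·k.
So s / (n + δ) = (k*)^(1−α) = 5.04^0.67 = 2.9555.
Therefore s = 2.9555 × (n + δ) = 2.9555 × 0.115 = 0.3399.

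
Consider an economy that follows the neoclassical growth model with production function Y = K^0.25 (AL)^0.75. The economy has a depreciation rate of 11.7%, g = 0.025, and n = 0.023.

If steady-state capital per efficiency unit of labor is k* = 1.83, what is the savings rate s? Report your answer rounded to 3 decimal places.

s ≈ 0.260

At the steady state, Δk = 0, so s·k^α = (n + g + δ)·k.
So s / (n + g + δ) = (k*)^(1−α) = 1.83^0.75 = 1.5734.
Therefore s = 1.5734 × (n + g + δ) = 1.5734 × 0.165 = 0.2596.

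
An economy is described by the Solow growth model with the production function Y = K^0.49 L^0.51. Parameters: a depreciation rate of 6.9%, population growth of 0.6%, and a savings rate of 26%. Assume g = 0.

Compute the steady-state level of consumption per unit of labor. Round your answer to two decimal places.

At the steady state, Δk = 0, so s·k^α = (n + δ)·k.
Rearranging, k^(1−α) = s / (n + δ).
k^0.51 = 0.26 / (0.006 + 0.069) = 0.26 / 0.075 = 3.4667
k* = 3.4667^(1/0.51) ≈ 11.4461
y* = (k*)^α = 11.4461^0.49 ≈ 3.3017
c* = (1 − s)·y* = (1 − 0.26) × 3.3017 ≈ 2.4433

c* = 2.44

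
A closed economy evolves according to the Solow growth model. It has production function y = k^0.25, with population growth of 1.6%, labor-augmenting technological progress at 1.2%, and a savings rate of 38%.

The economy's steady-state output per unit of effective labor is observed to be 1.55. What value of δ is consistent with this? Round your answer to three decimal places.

In steady state, investment equals break-even investment: s·k^α = (n + g + δ)·k.
Since y* = [s/(n + g + δ)]^(α/(1−α)), we have s/(n + g + δ) = (y*)^((1−α)/α) = 1.55^3 = 3.7239.
Therefore n + g + δ = s / 3.7239 = 0.38 / 3.7239 = 0.1020, so δ = 0.1020 − 0.028 = 0.0740.

δ ≈ 0.074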